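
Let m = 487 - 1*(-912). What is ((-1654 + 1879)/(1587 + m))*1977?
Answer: 444825/2986 ≈ 148.97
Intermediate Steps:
m = 1399 (m = 487 + 912 = 1399)
((-1654 + 1879)/(1587 + m))*1977 = ((-1654 + 1879)/(1587 + 1399))*1977 = (225/2986)*1977 = 444825/2986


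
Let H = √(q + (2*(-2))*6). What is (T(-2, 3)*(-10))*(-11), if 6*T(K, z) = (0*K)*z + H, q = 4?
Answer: 110*I*√5/3 ≈ 81.989*I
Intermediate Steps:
H = 2*I*√5 (H = √(4 + (2*(-2))*6) = √(4 - 4*6) = √(4 - 24) = √(-20) = 2*I*√5 ≈ 4.4721*I)
T(K, z) = I*√5/3 (T(K, z) = ((0*K)*z + 2*I*√5)/6 = (0*z + 2*I*√5)/6 = (0 + 2*I*√5)/6 = (2*I*√5)/6 = I*√5/3)
(T(-2, 3)*(-10))*(-11) = ((I*√5/3)*(-10))*(-11) = -10*I*√5/3*(-11) = 110*I*√5/3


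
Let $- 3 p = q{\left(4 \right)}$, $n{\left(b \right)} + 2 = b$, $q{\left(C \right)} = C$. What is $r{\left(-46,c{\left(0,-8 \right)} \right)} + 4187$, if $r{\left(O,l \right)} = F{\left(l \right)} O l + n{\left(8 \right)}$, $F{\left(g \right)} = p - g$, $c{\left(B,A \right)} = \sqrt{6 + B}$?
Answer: $4469 + \frac{184 \sqrt{6}}{3} \approx 4619.2$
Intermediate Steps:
$n{\left(b \right)} = -2 + b$
$p = - \frac{4}{3}$ ($p = \left(- \frac{1}{3}\right) 4 = - \frac{4}{3} \approx -1.3333$)
$F{\left(g \right)} = - \frac{4}{3} - g$
$r{\left(O,l \right)} = 6 + O l \left(- \frac{4}{3} - l\right)$ ($r{\left(O,l \right)} = \left(- \frac{4}{3} - l\right) O l + \left(-2 + 8\right) = O \left(- \frac{4}{3} - l\right) l + 6 = O l \left(- \frac{4}{3} - l\right) + 6 = 6 + O l \left(- \frac{4}{3} - l\right)$)
$r{\left(-46,c{\left(0,-8 \right)} \right)} + 4187 = \left(6 - - \frac{46 \sqrt{6 + 0} \left(4 + 3 \sqrt{6 + 0}\right)}{3}\right) + 4187 = \left(6 - - \frac{46 \sqrt{6} \left(4 + 3 \sqrt{6}\right)}{3}\right) + 4187 = \left(6 + \frac{46 \sqrt{6} \left(4 + 3 \sqrt{6}\right)}{3}\right) + 4187 = 4193 + \frac{46 \sqrt{6} \left(4 + 3 \sqrt{6}\right)}{3}$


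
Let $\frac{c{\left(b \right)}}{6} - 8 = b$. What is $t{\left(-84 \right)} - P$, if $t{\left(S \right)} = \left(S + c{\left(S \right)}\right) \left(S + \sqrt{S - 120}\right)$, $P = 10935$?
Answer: $34425 - 1080 i \sqrt{51} \approx 34425.0 - 7712.7 i$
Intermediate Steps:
$c{\left(b \right)} = 48 + 6 b$
$t{\left(S \right)} = \left(48 + 7 S\right) \left(S + \sqrt{-120 + S}\right)$ ($t{\left(S \right)} = \left(S + \left(48 + 6 S\right)\right) \left(S + \sqrt{S - 120}\right) = \left(48 + 7 S\right) \left(S + \sqrt{-120 + S}\right)$)
$t{\left(-84 \right)} - P = \left(7 \left(-84\right)^{2} + 48 \left(-84\right) + 48 \sqrt{-120 - 84} + 7 \left(-84\right) \sqrt{-120 - 84}\right) - 10935 = \left(7 \cdot 7056 - 4032 + 48 \sqrt{-204} + 7 \left(-84\right) \sqrt{-204}\right) - 10935 = \left(49392 - 4032 + 48 \cdot 2 i \sqrt{51} + 7 \left(-84\right) 2 i \sqrt{51}\right) - 10935 = \left(49392 - 4032 + 96 i \sqrt{51} - 1176 i \sqrt{51}\right) - 10935 = \left(45360 - 1080 i \sqrt{51}\right) - 10935 = 34425 - 1080 i \sqrt{51}$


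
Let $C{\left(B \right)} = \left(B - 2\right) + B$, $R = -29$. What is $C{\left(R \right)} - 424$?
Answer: $-484$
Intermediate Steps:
$C{\left(B \right)} = -2 + 2 B$ ($C{\left(B \right)} = \left(-2 + B\right) + B = -2 + 2 B$)
$C{\left(R \right)} - 424 = \left(-2 + 2 \left(-29\right)\right) - 424 = \left(-2 - 58\right) - 424 = -60 - 424 = -484$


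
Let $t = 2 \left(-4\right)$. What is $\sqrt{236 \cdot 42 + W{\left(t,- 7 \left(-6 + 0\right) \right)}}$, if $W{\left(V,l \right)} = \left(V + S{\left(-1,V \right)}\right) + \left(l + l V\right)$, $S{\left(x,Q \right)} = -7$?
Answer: $3 \sqrt{1067} \approx 97.995$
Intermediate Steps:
$t = -8$
$W{\left(V,l \right)} = -7 + V + l + V l$ ($W{\left(V,l \right)} = \left(V - 7\right) + \left(l + l V\right) = \left(-7 + V\right) + \left(l + V l\right) = -7 + V + l + V l$)
$\sqrt{236 \cdot 42 + W{\left(t,- 7 \left(-6 + 0\right) \right)}} = \sqrt{236 \cdot 42 - \left(15 + 7 \left(-6 + 0\right) + 8 \left(-7\right) \left(-6 + 0\right)\right)} = \sqrt{9912 - \left(-27 + 8 \left(-7\right) \left(-6\right)\right)} = \sqrt{9912 - 309} = \sqrt{9603} = 3 \sqrt{1067}$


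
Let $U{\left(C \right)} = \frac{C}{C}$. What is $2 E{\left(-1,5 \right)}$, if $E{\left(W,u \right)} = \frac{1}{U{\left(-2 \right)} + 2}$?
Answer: $\frac{2}{3} \approx 0.66667$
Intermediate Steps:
$U{\left(C \right)} = 1$
$E{\left(W,u \right)} = \frac{1}{3}$ ($E{\left(W,u \right)} = \frac{1}{1 + 2} = \frac{1}{3}$)
$2 E{\left(-1,5 \right)} = 2 \cdot \frac{1}{3} = \frac{2}{3}$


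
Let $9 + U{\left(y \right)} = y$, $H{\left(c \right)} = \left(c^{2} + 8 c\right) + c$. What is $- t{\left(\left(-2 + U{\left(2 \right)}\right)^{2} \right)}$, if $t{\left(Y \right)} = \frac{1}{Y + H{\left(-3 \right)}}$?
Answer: $- \frac{1}{63} \approx -0.015873$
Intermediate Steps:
$H{\left(c \right)} = c^{2} + 9 c$
$U{\left(y \right)} = -9 + y$
$t{\left(Y \right)} = \frac{1}{-18 + Y}$ ($t{\left(Y \right)} = \frac{1}{Y - 3 \left(9 - 3\right)} = \frac{1}{Y - 18} = \frac{1}{-18 + Y}$)
$- t{\left(\left(-2 + U{\left(2 \right)}\right)^{2} \right)} = - \frac{1}{-18 + \left(-2 + \left(-9 + 2\right)\right)^{2}} = - \frac{1}{-18 + \left(-2 - 7\right)^{2}} = - \frac{1}{-18 + \left(-9\right)^{2}} = - \frac{1}{-18 + 81} = - \frac{1}{63}$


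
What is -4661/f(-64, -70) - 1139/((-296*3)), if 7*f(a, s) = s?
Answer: 2075179/4440 ≈ 467.38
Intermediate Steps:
f(a, s) = s/7
-4661/f(-64, -70) - 1139/((-296*3)) = -4661/((⅐)*(-70)) - 1139/((-296*3)) = -4661/(-10) - 1139/(-888) = -4661*(-⅒) - 1139*(-1/888) = 4661/10 + 1139/888 = 2075179/4440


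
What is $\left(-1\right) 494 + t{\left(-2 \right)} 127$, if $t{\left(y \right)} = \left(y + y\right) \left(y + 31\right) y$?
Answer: $28970$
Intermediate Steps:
$t{\left(y \right)} = 2 y^{2} \left(31 + y\right)$ ($t{\left(y \right)} = 2 y \left(31 + y\right) y = 2 y^{2} \left(31 + y\right)$)
$\left(-1\right) 494 + t{\left(-2 \right)} 127 = \left(-1\right) 494 + 2 \left(-2\right)^{2} \left(31 - 2\right) 127 = -494 + 2 \cdot 4 \cdot 29 \cdot 127 = -494 + 232 \cdot 127 = -494 + 29464 = 28970$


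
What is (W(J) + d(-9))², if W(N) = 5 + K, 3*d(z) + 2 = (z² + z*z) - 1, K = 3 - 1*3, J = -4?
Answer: 3364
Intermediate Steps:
K = 0 (K = 3 - 3 = 0)
d(z) = -1 + 2*z²/3 (d(z) = -⅔ + ((z² + z*z) - 1)/3 = -⅔ + ((z² + z²) - 1)/3 = -⅔ + (2*z² - 1)/3 = -⅔ + (-1 + 2*z²)/3 = -⅔ + (-⅓ + 2*z²/3) = -1 + 2*z²/3)
W(N) = 5 (W(N) = 5 + 0 = 5)
(W(J) + d(-9))² = (5 + (-1 + (⅔)*(-9)²))² = (5 + (-1 + (⅔)*81))² = (5 + (-1 + 54))² = (5 + 53)² = 58² = 3364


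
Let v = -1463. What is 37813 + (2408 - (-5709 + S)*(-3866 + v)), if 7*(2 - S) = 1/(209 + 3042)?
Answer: -691184302503/22757 ≈ -3.0372e+7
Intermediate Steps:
S = 45513/22757 (S = 2 - 1/(7*(209 + 3042)) = 2 - ⅐/3251 = 2 - ⅐*1/3251 = 2 - 1/22757 = 45513/22757 ≈ 2.0000)
37813 + (2408 - (-5709 + S)*(-3866 + v)) = 37813 + (2408 - (-5709 + 45513/22757)*(-3866 - 1463)) = 37813 + (2408 - (-129874200)*(-5329)/22757) = 37813 + (2408 - 1*692099611800/22757) = 37813 + (2408 - 692099611800/22757) = 37813 - 692044812944/22757 = -691184302503/22757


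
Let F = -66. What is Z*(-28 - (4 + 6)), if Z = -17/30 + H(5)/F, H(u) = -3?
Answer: 3268/165 ≈ 19.806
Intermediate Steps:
Z = -86/165 (Z = -17/30 - 3/(-66) = -17*1/30 - 3*(-1/66) = -17/30 + 1/22 = -86/165 ≈ -0.52121)
Z*(-28 - (4 + 6)) = -86*(-28 - (4 + 6))/165 = -86*(-28 - 1*10)/165 = -86*(-28 - 10)/165 = -86/165*(-38) = 3268/165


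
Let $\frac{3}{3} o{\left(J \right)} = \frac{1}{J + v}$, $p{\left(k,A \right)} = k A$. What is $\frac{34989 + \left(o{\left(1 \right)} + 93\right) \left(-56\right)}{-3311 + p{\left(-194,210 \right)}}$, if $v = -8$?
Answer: $- \frac{29789}{44051} \approx -0.67624$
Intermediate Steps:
$p{\left(k,A \right)} = A k$
$o{\left(J \right)} = \frac{1}{-8 + J}$ ($o{\left(J \right)} = \frac{1}{J - 8} = \frac{1}{-8 + J}$)
$\frac{34989 + \left(o{\left(1 \right)} + 93\right) \left(-56\right)}{-3311 + p{\left(-194,210 \right)}} = \frac{34989 + \left(\frac{1}{-8 + 1} + 93\right) \left(-56\right)}{-3311 + 210 \left(-194\right)} = \frac{34989 + \left(\frac{1}{-7} + 93\right) \left(-56\right)}{-3311 - 40740} = \frac{34989 + \left(- \frac{1}{7} + 93\right) \left(-56\right)}{-44051} = \left(34989 + \frac{650}{7} \left(-56\right)\right) \left(- \frac{1}{44051}\right) = \left(34989 - 5200\right) \left(- \frac{1}{44051}\right) = 29789 \left(- \frac{1}{44051}\right) = - \frac{29789}{44051}$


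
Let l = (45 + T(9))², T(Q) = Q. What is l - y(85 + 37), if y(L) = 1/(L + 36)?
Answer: 460727/158 ≈ 2916.0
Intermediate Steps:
y(L) = 1/(36 + L)
l = 2916 (l = (45 + 9)² = 54² = 2916)
l - y(85 + 37) = 2916 - 1/(36 + (85 + 37)) = 2916 - 1/(36 + 122) = 2916 - 1/158 = 460727/158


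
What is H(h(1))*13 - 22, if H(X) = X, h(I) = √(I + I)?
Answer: -22 + 13*√2 ≈ -3.6152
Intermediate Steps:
h(I) = √2*√I (h(I) = √(2*I) = √2*√I)
H(h(1))*13 - 22 = (√2*√1)*13 - 22 = (√2*1)*13 - 22 = √2*13 - 22 = 13*√2 - 22 = -22 + 13*√2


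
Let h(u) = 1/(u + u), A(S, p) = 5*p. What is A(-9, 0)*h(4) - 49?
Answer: -49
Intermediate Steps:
h(u) = 1/(2*u)
A(-9, 0)*h(4) - 49 = (5*0)*((½)/4) - 49 = 0*((½)*(¼)) - 49 = 0*(⅛) - 49 = 0 - 49 = -49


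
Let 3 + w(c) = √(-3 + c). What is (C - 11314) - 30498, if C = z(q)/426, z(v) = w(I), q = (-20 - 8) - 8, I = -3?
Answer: -5937305/142 + I*√6/426 ≈ -41812.0 + 0.00575*I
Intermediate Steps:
q = -36 (q = -28 - 8 = -36)
w(c) = -3 + √(-3 + c)
z(v) = -3 + I*√6 (z(v) = -3 + √(-3 - 3) = -3 + √(-6) = -3 + I*√6)
C = -1/142 + I*√6/426 (C = (-3 + I*√6)/426 = (-3 + I*√6)*(1/426) = -1/142 + I*√6/426 ≈ -0.0070423 + 0.00575*I)
(C - 11314) - 30498 = ((-1/142 + I*√6/426) - 11314) - 30498 = (-1606589/142 + I*√6/426) - 30498 = -5937305/142 + I*√6/426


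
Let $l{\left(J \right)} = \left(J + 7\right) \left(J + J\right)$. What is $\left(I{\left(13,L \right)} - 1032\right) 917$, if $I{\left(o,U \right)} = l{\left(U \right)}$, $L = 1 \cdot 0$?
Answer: $-946344$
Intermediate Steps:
$l{\left(J \right)} = 2 J \left(7 + J\right)$ ($l{\left(J \right)} = \left(7 + J\right) 2 J = 2 J \left(7 + J\right)$)
$L = 0$
$I{\left(o,U \right)} = 2 U \left(7 + U\right)$
$\left(I{\left(13,L \right)} - 1032\right) 917 = \left(2 \cdot 0 \left(7 + 0\right) - 1032\right) 917 = \left(2 \cdot 0 \cdot 7 - 1032\right) 917 = \left(0 - 1032\right) 917 = \left(-1032\right) 917 = -946344$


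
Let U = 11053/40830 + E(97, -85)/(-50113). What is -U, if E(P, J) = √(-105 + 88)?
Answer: -11053/40830 + I*√17/50113 ≈ -0.27071 + 8.2276e-5*I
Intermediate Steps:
E(P, J) = I*√17 (E(P, J) = √(-17) = I*√17)
U = 11053/40830 - I*√17/50113 (U = 11053/40830 + (I*√17)/(-50113) = 11053*(1/40830) + (I*√17)*(-1/50113) = 11053/40830 - I*√17/50113 ≈ 0.27071 - 8.2276e-5*I)
-U = -(11053/40830 - I*√17/50113) = -11053/40830 + I*√17/50113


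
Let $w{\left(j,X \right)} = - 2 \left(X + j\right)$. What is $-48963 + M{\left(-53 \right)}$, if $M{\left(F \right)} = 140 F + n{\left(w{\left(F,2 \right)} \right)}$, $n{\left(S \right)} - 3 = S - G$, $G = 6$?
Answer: $-56284$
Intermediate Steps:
$w{\left(j,X \right)} = - 2 X - 2 j$
$n{\left(S \right)} = -3 + S$ ($n{\left(S \right)} = 3 + \left(S - 6\right) = 3 + \left(-6 + S\right) = -3 + S$)
$M{\left(F \right)} = -7 + 138 F$ ($M{\left(F \right)} = 140 F - \left(7 + 2 F\right) = -7 + 138 F$)
$-48963 + M{\left(-53 \right)} = -48963 + \left(-7 + 138 \left(-53\right)\right) = -48963 - 7321 = -56284$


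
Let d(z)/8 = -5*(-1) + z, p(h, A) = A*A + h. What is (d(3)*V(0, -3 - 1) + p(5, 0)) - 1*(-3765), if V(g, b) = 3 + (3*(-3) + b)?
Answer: 3130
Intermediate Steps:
p(h, A) = h + A**2 (p(h, A) = A**2 + h = h + A**2)
d(z) = 40 + 8*z (d(z) = 8*(-5*(-1) + z) = 8*(5 + z) = 40 + 8*z)
V(g, b) = -6 + b (V(g, b) = 3 + (-9 + b) = -6 + b)
(d(3)*V(0, -3 - 1) + p(5, 0)) - 1*(-3765) = ((40 + 8*3)*(-6 + (-3 - 1)) + (5 + 0**2)) - 1*(-3765) = ((40 + 24)*(-6 - 4) + (5 + 0)) + 3765 = (64*(-10) + 5) + 3765 = (-640 + 5) + 3765 = -635 + 3765 = 3130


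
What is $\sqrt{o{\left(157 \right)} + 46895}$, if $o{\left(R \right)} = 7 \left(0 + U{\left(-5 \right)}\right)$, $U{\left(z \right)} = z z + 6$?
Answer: $2 \sqrt{11778} \approx 217.05$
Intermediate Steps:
$U{\left(z \right)} = 6 + z^{2}$ ($U{\left(z \right)} = z^{2} + 6 = 6 + z^{2}$)
$o{\left(R \right)} = 217$ ($o{\left(R \right)} = 7 \left(0 + \left(6 + \left(-5\right)^{2}\right)\right) = 7 \left(0 + \left(6 + 25\right)\right) = 7 \left(0 + 31\right) = 7 \cdot 31 = 217$)
$\sqrt{o{\left(157 \right)} + 46895} = \sqrt{217 + 46895} = \sqrt{47112} = 2 \sqrt{11778}$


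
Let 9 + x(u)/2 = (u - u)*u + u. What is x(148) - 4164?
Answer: -3886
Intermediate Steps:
x(u) = -18 + 2*u (x(u) = -18 + 2*((u - u)*u + u) = -18 + 2*(0*u + u) = -18 + 2*(0 + u) = -18 + 2*u)
x(148) - 4164 = (-18 + 2*148) - 4164 = (-18 + 296) - 4164 = 278 - 4164 = -3886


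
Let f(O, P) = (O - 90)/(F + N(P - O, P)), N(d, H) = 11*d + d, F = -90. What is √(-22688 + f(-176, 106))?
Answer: I*√6838210227/549 ≈ 150.63*I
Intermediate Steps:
N(d, H) = 12*d
f(O, P) = (-90 + O)/(-90 - 12*O + 12*P) (f(O, P) = (O - 90)/(-90 + 12*(P - O)) = (-90 + O)/(-90 + (-12*O + 12*P)) = (-90 + O)/(-90 - 12*O + 12*P))
√(-22688 + f(-176, 106)) = √(-22688 + (90 - 1*(-176))/(6*(15 - 2*106 + 2*(-176)))) = √(-22688 + (90 + 176)/(6*(15 - 212 - 352))) = √(-22688 + (⅙)*266/(-549)) = √(-22688 + (⅙)*(-1/549)*266) = √(-22688 - 133/1647) = √(-37367269/1647) = I*√6838210227/549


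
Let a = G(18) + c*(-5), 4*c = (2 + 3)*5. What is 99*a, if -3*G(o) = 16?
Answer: -14487/4 ≈ -3621.8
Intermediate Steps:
c = 25/4 (c = ((2 + 3)*5)/4 = (5*5)/4 = (¼)*25 = 25/4 ≈ 6.2500)
G(o) = -16/3 (G(o) = -⅓*16 = -16/3)
a = -439/12 (a = -16/3 + (25/4)*(-5) = -16/3 - 125/4 = -439/12 ≈ -36.583)
99*a = 99*(-439/12) = -14487/4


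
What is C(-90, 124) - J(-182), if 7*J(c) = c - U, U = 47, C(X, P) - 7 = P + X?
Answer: 516/7 ≈ 73.714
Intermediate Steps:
C(X, P) = 7 + P + X (C(X, P) = 7 + (P + X) = 7 + P + X)
J(c) = -47/7 + c/7 (J(c) = (c - 1*47)/7 = (c - 47)/7 = (-47 + c)/7 = -47/7 + c/7)
C(-90, 124) - J(-182) = (7 + 124 - 90) - (-47/7 + (⅐)*(-182)) = 41 - (-47/7 - 26) = 41 - 1*(-229/7) = 41 + 229/7 = 516/7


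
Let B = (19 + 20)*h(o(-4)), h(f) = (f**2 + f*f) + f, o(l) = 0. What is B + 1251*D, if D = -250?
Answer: -312750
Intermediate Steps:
h(f) = f + 2*f**2 (h(f) = (f**2 + f**2) + f = 2*f**2 + f = f + 2*f**2)
B = 0 (B = (19 + 20)*(0*(1 + 2*0)) = 39*(0*(1 + 0)) = 39*(0*1) = 39*0 = 0)
B + 1251*D = 0 + 1251*(-250) = 0 - 312750 = -312750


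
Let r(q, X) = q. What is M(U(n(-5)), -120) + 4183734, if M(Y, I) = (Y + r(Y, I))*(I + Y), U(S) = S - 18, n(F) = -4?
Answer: 4189982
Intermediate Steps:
U(S) = -18 + S
M(Y, I) = 2*Y*(I + Y) (M(Y, I) = (Y + Y)*(I + Y) = (2*Y)*(I + Y) = 2*Y*(I + Y))
M(U(n(-5)), -120) + 4183734 = 2*(-18 - 4)*(-120 + (-18 - 4)) + 4183734 = 2*(-22)*(-120 - 22) + 4183734 = 2*(-22)*(-142) + 4183734 = 6248 + 4183734 = 4189982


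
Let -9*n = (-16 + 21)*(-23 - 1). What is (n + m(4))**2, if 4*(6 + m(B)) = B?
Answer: 625/9 ≈ 69.444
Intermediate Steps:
m(B) = -6 + B/4
n = 40/3 (n = -(-16 + 21)*(-23 - 1)/9 = -5*(-24)/9 = -1/9*(-120) = 40/3 ≈ 13.333)
(n + m(4))**2 = (40/3 + (-6 + (1/4)*4))**2 = (40/3 + (-6 + 1))**2 = (40/3 - 5)**2 = (25/3)**2 = 625/9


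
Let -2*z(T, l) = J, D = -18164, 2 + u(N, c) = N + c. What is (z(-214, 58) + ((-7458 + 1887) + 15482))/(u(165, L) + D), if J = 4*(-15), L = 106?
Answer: -9941/17895 ≈ -0.55552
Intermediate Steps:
u(N, c) = -2 + N + c (u(N, c) = -2 + (N + c) = -2 + N + c)
J = -60
z(T, l) = 30 (z(T, l) = -½*(-60) = 30)
(z(-214, 58) + ((-7458 + 1887) + 15482))/(u(165, L) + D) = (30 + ((-7458 + 1887) + 15482))/((-2 + 165 + 106) - 18164) = (30 + (-5571 + 15482))/(269 - 18164) = (30 + 9911)/(-17895) = 9941*(-1/17895) = -9941/17895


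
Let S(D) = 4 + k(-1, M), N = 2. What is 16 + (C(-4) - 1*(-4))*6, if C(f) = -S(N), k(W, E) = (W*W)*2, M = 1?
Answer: 4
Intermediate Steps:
k(W, E) = 2*W² (k(W, E) = W²*2 = 2*W²)
S(D) = 6 (S(D) = 4 + 2*(-1)² = 4 + 2*1 = 4 + 2 = 6)
C(f) = -6 (C(f) = -1*6 = -6)
16 + (C(-4) - 1*(-4))*6 = 16 + (-6 - 1*(-4))*6 = 16 + (-6 + 4)*6 = 16 - 2*6 = 16 - 12 = 4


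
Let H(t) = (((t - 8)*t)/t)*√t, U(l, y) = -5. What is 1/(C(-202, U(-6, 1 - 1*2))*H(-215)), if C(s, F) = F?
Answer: -I*√215/239725 ≈ -6.1165e-5*I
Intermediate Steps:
H(t) = √t*(-8 + t) (H(t) = (((-8 + t)*t)/t)*√t = ((t*(-8 + t))/t)*√t = (-8 + t)*√t = √t*(-8 + t))
1/(C(-202, U(-6, 1 - 1*2))*H(-215)) = 1/((-5)*((√(-215)*(-8 - 215)))) = -I*√215/47945/5 = -I*√215/239725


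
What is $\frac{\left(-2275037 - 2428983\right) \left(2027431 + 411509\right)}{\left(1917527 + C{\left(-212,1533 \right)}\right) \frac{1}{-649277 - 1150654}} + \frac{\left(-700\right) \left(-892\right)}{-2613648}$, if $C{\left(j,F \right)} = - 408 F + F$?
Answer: $\frac{44385350658505139161375}{2780431413} \approx 1.5963 \cdot 10^{13}$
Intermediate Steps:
$C{\left(j,F \right)} = - 407 F$
$\frac{\left(-2275037 - 2428983\right) \left(2027431 + 411509\right)}{\left(1917527 + C{\left(-212,1533 \right)}\right) \frac{1}{-649277 - 1150654}} + \frac{\left(-700\right) \left(-892\right)}{-2613648} = \frac{\left(-2275037 - 2428983\right) \left(2027431 + 411509\right)}{\left(1917527 - 623931\right) \frac{1}{-649277 - 1150654}} + \frac{\left(-700\right) \left(-892\right)}{-2613648} = \frac{\left(-4704020\right) 2438940}{\left(1917527 - 623931\right) \frac{1}{-1799931}} + 624400 \left(- \frac{1}{2613648}\right) = - \frac{11472822538800}{1293596 \left(- \frac{1}{1799931}\right)} - \frac{39025}{163353} = - \frac{11472822538800}{- \frac{1293596}{1799931}} - \frac{39025}{163353} = \left(-11472822538800\right) \left(- \frac{1799931}{1293596}\right) - \frac{39025}{163353} = \frac{271714328224800300}{17021} - \frac{39025}{163353} = \frac{44385350658505139161375}{2780431413}$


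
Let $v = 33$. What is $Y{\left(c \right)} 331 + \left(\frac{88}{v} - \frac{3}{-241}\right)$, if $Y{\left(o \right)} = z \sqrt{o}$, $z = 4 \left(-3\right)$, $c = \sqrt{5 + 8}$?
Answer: $\frac{1937}{723} - 3972 \sqrt[4]{13} \approx -7539.5$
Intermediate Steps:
$c = \sqrt{13} \approx 3.6056$
$z = -12$
$Y{\left(o \right)} = - 12 \sqrt{o}$
$Y{\left(c \right)} 331 + \left(\frac{88}{v} - \frac{3}{-241}\right) = - 12 \sqrt{\sqrt{13}} \cdot 331 + \left(\frac{88}{33} - \frac{3}{-241}\right) = - 12 \sqrt[4]{13} \cdot 331 + \left(88 \cdot \frac{1}{33} - - \frac{3}{241}\right) = - 3972 \sqrt[4]{13} + \left(\frac{8}{3} + \frac{3}{241}\right) = - 3972 \sqrt[4]{13} + \frac{1937}{723} = \frac{1937}{723} - 3972 \sqrt[4]{13}$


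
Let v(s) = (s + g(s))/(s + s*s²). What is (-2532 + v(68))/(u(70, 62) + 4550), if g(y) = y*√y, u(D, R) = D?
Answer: -11710499/21367500 + √17/10683750 ≈ -0.54805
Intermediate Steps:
g(y) = y^(3/2)
v(s) = (s + s^(3/2))/(s + s³) (v(s) = (s + s^(3/2))/(s + s*s²) = (s + s^(3/2))/(s + s³))
(-2532 + v(68))/(u(70, 62) + 4550) = (-2532 + (68 + 68^(3/2))/(68 + 68³))/(70 + 4550) = (-2532 + (68 + 136*√17)/(68 + 314432))/4620 = (-2532 + (68 + 136*√17)/314500)*(1/4620) = (-2532 + (1/4625 + 2*√17/4625))*(1/4620) = (-11710499/4625 + 2*√17/4625)*(1/4620) = -11710499/21367500 + √17/10683750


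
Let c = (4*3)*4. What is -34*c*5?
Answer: -8160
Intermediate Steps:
c = 48 (c = 12*4 = 48)
-34*c*5 = -34*48*5 = -1632*5 = -8160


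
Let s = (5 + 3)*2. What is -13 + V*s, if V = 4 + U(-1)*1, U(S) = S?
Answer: 35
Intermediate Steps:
V = 3 (V = 4 - 1*1 = 4 - 1 = 3)
s = 16 (s = 8*2 = 16)
-13 + V*s = -13 + 3*16 = -13 + 48 = 35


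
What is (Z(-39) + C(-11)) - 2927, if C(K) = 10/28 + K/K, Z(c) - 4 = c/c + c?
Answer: -41435/14 ≈ -2959.6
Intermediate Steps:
Z(c) = 5 + c (Z(c) = 4 + (c/c + c) = 4 + (1 + c) = 5 + c)
C(K) = 19/14 (C(K) = 10*(1/28) + 1 = 5/14 + 1 = 19/14)
(Z(-39) + C(-11)) - 2927 = ((5 - 39) + 19/14) - 2927 = (-34 + 19/14) - 2927 = -457/14 - 2927 = -41435/14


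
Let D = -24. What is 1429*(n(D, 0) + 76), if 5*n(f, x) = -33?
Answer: 495863/5 ≈ 99173.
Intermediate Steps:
n(f, x) = -33/5 (n(f, x) = (1/5)*(-33) = -33/5)
1429*(n(D, 0) + 76) = 1429*(-33/5 + 76) = 1429*(347/5) = 495863/5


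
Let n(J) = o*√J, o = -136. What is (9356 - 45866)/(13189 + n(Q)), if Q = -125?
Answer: -160510130/58753907 - 8275600*I*√5/58753907 ≈ -2.7319 - 0.31495*I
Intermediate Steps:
n(J) = -136*√J
(9356 - 45866)/(13189 + n(Q)) = (9356 - 45866)/(13189 - 680*I*√5) = -36510/(13189 - 680*I*√5)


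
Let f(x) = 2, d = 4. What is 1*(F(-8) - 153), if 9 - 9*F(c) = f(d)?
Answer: -1370/9 ≈ -152.22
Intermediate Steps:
F(c) = 7/9 (F(c) = 1 - ⅑*2 = 1 - 2/9 = 7/9)
1*(F(-8) - 153) = 1*(7/9 - 153) = 1*(-1370/9) = -1370/9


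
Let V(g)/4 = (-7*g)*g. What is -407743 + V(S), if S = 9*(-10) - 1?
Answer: -639611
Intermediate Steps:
S = -91 (S = -90 - 1 = -91)
V(g) = -28*g² (V(g) = 4*((-7*g)*g) = 4*(-7*g²) = -28*g²)
-407743 + V(S) = -407743 - 28*(-91)² = -407743 - 28*8281 = -407743 - 231868 = -639611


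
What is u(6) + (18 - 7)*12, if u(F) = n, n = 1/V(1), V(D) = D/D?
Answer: 133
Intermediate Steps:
V(D) = 1
n = 1 (n = 1/1 = 1*1 = 1)
u(F) = 1
u(6) + (18 - 7)*12 = 1 + (18 - 7)*12 = 1 + 11*12 = 1 + 132 = 133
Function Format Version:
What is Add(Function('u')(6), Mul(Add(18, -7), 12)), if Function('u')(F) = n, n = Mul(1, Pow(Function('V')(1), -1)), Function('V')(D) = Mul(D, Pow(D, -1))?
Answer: 133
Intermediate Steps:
Function('V')(D) = 1
n = 1 (n = Mul(1, Pow(1, -1)) = Mul(1, 1) = 1)
Function('u')(F) = 1
Add(Function('u')(6), Mul(Add(18, -7), 12)) = Add(1, Mul(Add(18, -7), 12)) = Add(1, Mul(11, 12)) = Add(1, 132) = 133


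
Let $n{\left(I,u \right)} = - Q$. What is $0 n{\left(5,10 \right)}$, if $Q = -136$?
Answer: $0$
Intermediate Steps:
$n{\left(I,u \right)} = 136$ ($n{\left(I,u \right)} = \left(-1\right) \left(-136\right) = 136$)
$0 n{\left(5,10 \right)} = 0 \cdot 136 = 0$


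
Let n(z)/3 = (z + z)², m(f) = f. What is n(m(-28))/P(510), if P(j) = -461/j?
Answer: -4798080/461 ≈ -10408.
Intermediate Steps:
n(z) = 12*z² (n(z) = 3*(z + z)² = 3*(2*z)² = 3*(4*z²) = 12*z²)
n(m(-28))/P(510) = (12*(-28)²)/((-461/510)) = (12*784)/((-461*1/510)) = 9408/(-461/510) = 9408*(-510/461) = -4798080/461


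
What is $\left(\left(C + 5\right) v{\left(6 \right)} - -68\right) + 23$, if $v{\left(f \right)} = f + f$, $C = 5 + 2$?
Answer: $235$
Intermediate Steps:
$C = 7$
$v{\left(f \right)} = 2 f$
$\left(\left(C + 5\right) v{\left(6 \right)} - -68\right) + 23 = \left(\left(7 + 5\right) 2 \cdot 6 - -68\right) + 23 = \left(12 \cdot 12 + 68\right) + 23 = \left(144 + 68\right) + 23 = 212 + 23 = 235$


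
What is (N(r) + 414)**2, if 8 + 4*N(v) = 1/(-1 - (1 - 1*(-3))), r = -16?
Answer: 67881121/400 ≈ 1.6970e+5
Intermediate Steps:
N(v) = -41/20 (N(v) = -2 + 1/(4*(-1 - (1 - 1*(-3)))) = -2 + 1/(4*(-1 - (1 + 3))) = -2 + 1/(4*(-1 - 1*4)) = -2 + 1/(4*(-1 - 4)) = -2 + (1/4)/(-5) = -2 + (1/4)*(-1/5) = -2 - 1/20 = -41/20)
(N(r) + 414)**2 = (-41/20 + 414)**2 = (8239/20)**2 = 67881121/400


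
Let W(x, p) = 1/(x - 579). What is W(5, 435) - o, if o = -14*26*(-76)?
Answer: -15879137/574 ≈ -27664.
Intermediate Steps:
W(x, p) = 1/(-579 + x)
o = 27664 (o = -364*(-76) = 27664)
W(5, 435) - o = 1/(-579 + 5) - 1*27664 = 1/(-574) - 27664 = -1/574 - 27664 = -15879137/574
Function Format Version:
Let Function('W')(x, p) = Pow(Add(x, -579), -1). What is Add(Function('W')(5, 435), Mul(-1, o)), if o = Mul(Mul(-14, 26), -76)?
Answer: Rational(-15879137, 574) ≈ -27664.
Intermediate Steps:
Function('W')(x, p) = Pow(Add(-579, x), -1)
o = 27664 (o = Mul(-364, -76) = 27664)
Add(Function('W')(5, 435), Mul(-1, o)) = Add(Pow(Add(-579, 5), -1), Mul(-1, 27664)) = Add(Pow(-574, -1), -27664) = Add(Rational(-1, 574), -27664) = Rational(-15879137, 574)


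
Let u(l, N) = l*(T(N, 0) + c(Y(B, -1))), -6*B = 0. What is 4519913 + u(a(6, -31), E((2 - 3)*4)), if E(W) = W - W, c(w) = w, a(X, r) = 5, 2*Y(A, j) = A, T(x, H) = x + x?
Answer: 4519913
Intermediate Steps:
T(x, H) = 2*x
B = 0 (B = -⅙*0 = 0)
Y(A, j) = A/2
E(W) = 0
u(l, N) = 2*N*l (u(l, N) = l*(2*N + (½)*0) = l*(2*N + 0) = l*(2*N) = 2*N*l)
4519913 + u(a(6, -31), E((2 - 3)*4)) = 4519913 + 2*0*5 = 4519913 + 0 = 4519913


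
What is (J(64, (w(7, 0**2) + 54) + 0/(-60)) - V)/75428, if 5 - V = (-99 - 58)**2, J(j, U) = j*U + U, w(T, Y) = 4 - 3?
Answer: 28219/75428 ≈ 0.37412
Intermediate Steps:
w(T, Y) = 1
J(j, U) = U + U*j (J(j, U) = U*j + U = U + U*j)
V = -24644 (V = 5 - (-99 - 58)**2 = 5 - 1*(-157)**2 = 5 - 1*24649 = 5 - 24649 = -24644)
(J(64, (w(7, 0**2) + 54) + 0/(-60)) - V)/75428 = (((1 + 54) + 0/(-60))*(1 + 64) - 1*(-24644))/75428 = ((55 + 0*(-1/60))*65 + 24644)*(1/75428) = ((55 + 0)*65 + 24644)*(1/75428) = (55*65 + 24644)*(1/75428) = (3575 + 24644)*(1/75428) = 28219*(1/75428) = 28219/75428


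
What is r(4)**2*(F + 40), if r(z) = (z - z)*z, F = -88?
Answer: 0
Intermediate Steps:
r(z) = 0 (r(z) = 0*z = 0)
r(4)**2*(F + 40) = 0**2*(-88 + 40) = 0*(-48) = 0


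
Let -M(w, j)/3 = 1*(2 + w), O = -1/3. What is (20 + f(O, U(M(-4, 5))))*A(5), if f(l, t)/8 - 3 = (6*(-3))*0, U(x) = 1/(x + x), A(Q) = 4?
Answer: 176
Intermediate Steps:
O = -1/3 (O = -1*1/3 = -1/3 ≈ -0.33333)
M(w, j) = -6 - 3*w (M(w, j) = -3*(2 + w) = -6 - 3*w)
U(x) = 1/(2*x)
f(l, t) = 24 (f(l, t) = 24 + 8*((6*(-3))*0) = 24 + 8*(-18*0) = 24 + 8*0 = 24 + 0 = 24)
(20 + f(O, U(M(-4, 5))))*A(5) = (20 + 24)*4 = 44*4 = 176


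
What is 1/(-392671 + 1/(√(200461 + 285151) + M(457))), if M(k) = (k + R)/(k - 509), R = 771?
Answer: -16094441419059/6319820405679741524 - 169*√121403/6319820405679741524 ≈ -2.5467e-6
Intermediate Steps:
M(k) = (771 + k)/(-509 + k) (M(k) = (k + 771)/(k - 509) = (771 + k)/(-509 + k))
1/(-392671 + 1/(√(200461 + 285151) + M(457))) = 1/(-392671 + 1/(√(200461 + 285151) + (771 + 457)/(-509 + 457))) = 1/(-392671 + 1/(√485612 + 1228/(-52))) = 1/(-392671 + 1/(2*√121403 - 1/52*1228)) = 1/(-392671 + 1/(2*√121403 - 307/13)) = 1/(-392671 + 1/(-307/13 + 2*√121403))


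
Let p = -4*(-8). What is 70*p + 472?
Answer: 2712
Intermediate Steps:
p = 32
70*p + 472 = 70*32 + 472 = 2240 + 472 = 2712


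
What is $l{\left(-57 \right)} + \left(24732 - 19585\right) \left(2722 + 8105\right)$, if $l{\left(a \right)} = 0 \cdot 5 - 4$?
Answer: $55726565$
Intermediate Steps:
$l{\left(a \right)} = -4$ ($l{\left(a \right)} = 0 - 4 = -4$)
$l{\left(-57 \right)} + \left(24732 - 19585\right) \left(2722 + 8105\right) = -4 + \left(24732 - 19585\right) \left(2722 + 8105\right) = -4 + 5147 \cdot 10827 = -4 + 55726569 = 55726565$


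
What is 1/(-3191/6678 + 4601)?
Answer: 6678/30722287 ≈ 0.00021737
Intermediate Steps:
1/(-3191/6678 + 4601) = 1/(30722287/6678) = 6678/30722287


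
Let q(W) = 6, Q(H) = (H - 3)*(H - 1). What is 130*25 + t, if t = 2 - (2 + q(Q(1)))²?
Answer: 3188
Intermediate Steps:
Q(H) = (-1 + H)*(-3 + H) (Q(H) = (-3 + H)*(-1 + H) = (-1 + H)*(-3 + H))
t = -62 (t = 2 - (2 + 6)² = 2 - 1*8² = 2 - 1*64 = 2 - 64 = -62)
130*25 + t = 130*25 - 62 = 3250 - 62 = 3188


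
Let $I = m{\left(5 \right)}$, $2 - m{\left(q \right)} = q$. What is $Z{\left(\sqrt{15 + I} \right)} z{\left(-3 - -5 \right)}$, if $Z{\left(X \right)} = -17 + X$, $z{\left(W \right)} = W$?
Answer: $-34 + 4 \sqrt{3} \approx -27.072$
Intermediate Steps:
$m{\left(q \right)} = 2 - q$
$I = -3$ ($I = 2 - 5 = -3$)
$Z{\left(\sqrt{15 + I} \right)} z{\left(-3 - -5 \right)} = \left(-17 + \sqrt{15 - 3}\right) \left(-3 - -5\right) = \left(-17 + \sqrt{12}\right) \left(-3 + 5\right) = \left(-17 + 2 \sqrt{3}\right) 2 = -34 + 4 \sqrt{3}$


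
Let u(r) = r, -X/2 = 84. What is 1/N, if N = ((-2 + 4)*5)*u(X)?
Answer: -1/1680 ≈ -0.00059524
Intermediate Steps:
X = -168 (X = -2*84 = -168)
N = -1680 (N = ((-2 + 4)*5)*(-168) = (2*5)*(-168) = 10*(-168) = -1680)
1/N = 1/(-1680) = -1/1680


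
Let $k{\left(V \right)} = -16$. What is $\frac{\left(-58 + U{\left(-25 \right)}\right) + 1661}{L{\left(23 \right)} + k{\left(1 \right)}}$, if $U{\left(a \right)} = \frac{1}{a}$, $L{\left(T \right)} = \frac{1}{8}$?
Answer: $- \frac{320592}{3175} \approx -100.97$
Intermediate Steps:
$L{\left(T \right)} = \frac{1}{8}$
$\frac{\left(-58 + U{\left(-25 \right)}\right) + 1661}{L{\left(23 \right)} + k{\left(1 \right)}} = \frac{\left(-58 + \frac{1}{-25}\right) + 1661}{\frac{1}{8} - 16} = \frac{\left(-58 - \frac{1}{25}\right) + 1661}{- \frac{127}{8}} = \left(- \frac{1451}{25} + 1661\right) \left(- \frac{8}{127}\right) = \frac{40074}{25} \left(- \frac{8}{127}\right) = - \frac{320592}{3175}$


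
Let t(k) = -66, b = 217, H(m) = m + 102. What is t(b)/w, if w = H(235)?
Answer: -66/337 ≈ -0.19585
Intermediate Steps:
H(m) = 102 + m
w = 337 (w = 102 + 235 = 337)
t(b)/w = -66/337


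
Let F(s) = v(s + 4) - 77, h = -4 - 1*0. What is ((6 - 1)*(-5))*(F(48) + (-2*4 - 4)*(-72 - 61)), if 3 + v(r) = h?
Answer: -37800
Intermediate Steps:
h = -4 (h = -4 + 0 = -4)
v(r) = -7 (v(r) = -3 - 4 = -7)
F(s) = -84 (F(s) = -7 - 77 = -84)
((6 - 1)*(-5))*(F(48) + (-2*4 - 4)*(-72 - 61)) = ((6 - 1)*(-5))*(-84 + (-2*4 - 4)*(-72 - 61)) = (5*(-5))*(-84 + (-8 - 4)*(-133)) = -25*(-84 - 12*(-133)) = -25*(-84 + 1596) = -25*1512 = -37800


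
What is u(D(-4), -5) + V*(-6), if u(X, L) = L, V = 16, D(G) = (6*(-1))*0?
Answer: -101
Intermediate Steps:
D(G) = 0 (D(G) = -6*0 = 0)
u(D(-4), -5) + V*(-6) = -5 + 16*(-6) = -5 - 96 = -101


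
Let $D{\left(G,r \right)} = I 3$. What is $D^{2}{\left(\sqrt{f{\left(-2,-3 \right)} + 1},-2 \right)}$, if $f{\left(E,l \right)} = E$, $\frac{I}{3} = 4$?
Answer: $1296$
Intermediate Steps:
$I = 12$ ($I = 3 \cdot 4 = 12$)
$D{\left(G,r \right)} = 36$ ($D{\left(G,r \right)} = 12 \cdot 3 = 36$)
$D^{2}{\left(\sqrt{f{\left(-2,-3 \right)} + 1},-2 \right)} = 36^{2} = 1296$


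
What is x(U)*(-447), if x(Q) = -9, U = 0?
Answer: 4023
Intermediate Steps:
x(U)*(-447) = -9*(-447) = 4023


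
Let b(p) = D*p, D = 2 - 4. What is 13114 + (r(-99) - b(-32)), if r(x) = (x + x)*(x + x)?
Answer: 52254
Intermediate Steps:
r(x) = 4*x**2 (r(x) = (2*x)*(2*x) = 4*x**2)
D = -2
b(p) = -2*p
13114 + (r(-99) - b(-32)) = 13114 + (4*(-99)**2 - (-2)*(-32)) = 13114 + (4*9801 - 1*64) = 13114 + (39204 - 64) = 13114 + 39140 = 52254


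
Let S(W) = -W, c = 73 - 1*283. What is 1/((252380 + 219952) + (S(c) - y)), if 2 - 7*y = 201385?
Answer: 1/501311 ≈ 1.9948e-6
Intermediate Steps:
y = -28769 (y = 2/7 - ⅐*201385 = 2/7 - 201385/7 = -28769)
c = -210 (c = 73 - 283 = -210)
1/((252380 + 219952) + (S(c) - y)) = 1/((252380 + 219952) + (-1*(-210) - 1*(-28769))) = 1/(472332 + (210 + 28769)) = 1/(472332 + 28979) = 1/501311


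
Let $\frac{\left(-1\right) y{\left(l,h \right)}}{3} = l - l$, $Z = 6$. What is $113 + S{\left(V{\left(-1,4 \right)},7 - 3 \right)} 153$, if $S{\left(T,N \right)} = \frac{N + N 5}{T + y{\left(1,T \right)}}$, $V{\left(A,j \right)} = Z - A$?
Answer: $\frac{4463}{7} \approx 637.57$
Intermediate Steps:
$y{\left(l,h \right)} = 0$ ($y{\left(l,h \right)} = - 3 \left(l - l\right) = \left(-3\right) 0 = 0$)
$V{\left(A,j \right)} = 6 - A$
$S{\left(T,N \right)} = \frac{6 N}{T}$ ($S{\left(T,N \right)} = \frac{N + N 5}{T + 0} = \frac{N + 5 N}{T} = \frac{6 N}{T}$)
$113 + S{\left(V{\left(-1,4 \right)},7 - 3 \right)} 153 = 113 + \frac{6 \left(7 - 3\right)}{6 - -1} \cdot 153 = 113 + \frac{6 \left(7 - 3\right)}{6 + 1} \cdot 153 = 113 + 6 \cdot 4 \cdot \frac{1}{7} \cdot 153 = 113 + \frac{24}{7} \cdot 153 = 113 + \frac{3672}{7} = \frac{4463}{7}$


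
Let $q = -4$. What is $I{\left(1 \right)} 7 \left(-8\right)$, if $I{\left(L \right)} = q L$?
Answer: $224$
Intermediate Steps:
$I{\left(L \right)} = - 4 L$
$I{\left(1 \right)} 7 \left(-8\right) = \left(-4\right) 1 \cdot 7 \left(-8\right) = \left(-4\right) 7 \left(-8\right) = \left(-28\right) \left(-8\right) = 224$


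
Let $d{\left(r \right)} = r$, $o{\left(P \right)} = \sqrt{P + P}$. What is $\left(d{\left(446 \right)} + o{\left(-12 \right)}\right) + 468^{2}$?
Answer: $219470 + 2 i \sqrt{6} \approx 2.1947 \cdot 10^{5} + 4.899 i$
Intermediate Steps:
$o{\left(P \right)} = \sqrt{2} \sqrt{P}$ ($o{\left(P \right)} = \sqrt{2 P} = \sqrt{2} \sqrt{P}$)
$\left(d{\left(446 \right)} + o{\left(-12 \right)}\right) + 468^{2} = \left(446 + \sqrt{2} \sqrt{-12}\right) + 468^{2} = \left(446 + \sqrt{2} \cdot 2 i \sqrt{3}\right) + 219024 = \left(446 + 2 i \sqrt{6}\right) + 219024 = 219470 + 2 i \sqrt{6}$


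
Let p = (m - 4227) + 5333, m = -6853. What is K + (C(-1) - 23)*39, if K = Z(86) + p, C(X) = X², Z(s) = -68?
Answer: -6673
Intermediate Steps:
p = -5747 (p = (-6853 - 4227) + 5333 = -11080 + 5333 = -5747)
K = -5815 (K = -68 - 5747 = -5815)
K + (C(-1) - 23)*39 = -5815 + ((-1)² - 23)*39 = -5815 + (1 - 23)*39 = -5815 - 22*39 = -5815 - 858 = -6673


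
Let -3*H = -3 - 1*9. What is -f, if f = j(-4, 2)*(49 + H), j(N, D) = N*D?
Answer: 424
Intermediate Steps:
H = 4 (H = -(-3 - 1*9)/3 = -(-3 - 9)/3 = -⅓*(-12) = 4)
j(N, D) = D*N
f = -424 (f = (2*(-4))*(49 + 4) = -8*53 = -424)
-f = -1*(-424) = 424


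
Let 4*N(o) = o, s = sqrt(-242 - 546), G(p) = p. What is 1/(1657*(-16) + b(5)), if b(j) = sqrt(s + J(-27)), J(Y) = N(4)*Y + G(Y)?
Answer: 1/(-26512 + sqrt(2)*sqrt(-27 + I*sqrt(197))) ≈ -3.7721e-5 - 1.08e-8*I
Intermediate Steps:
s = 2*I*sqrt(197) (s = sqrt(-788) = 2*I*sqrt(197) ≈ 28.071*I)
N(o) = o/4
J(Y) = 2*Y (J(Y) = ((1/4)*4)*Y + Y = 1*Y + Y = Y + Y = 2*Y)
b(j) = sqrt(-54 + 2*I*sqrt(197)) (b(j) = sqrt(2*I*sqrt(197) + 2*(-27)) = sqrt(2*I*sqrt(197) - 54) = sqrt(-54 + 2*I*sqrt(197)))
1/(1657*(-16) + b(5)) = 1/(1657*(-16) + sqrt(-54 + 2*I*sqrt(197))) = 1/(-26512 + sqrt(-54 + 2*I*sqrt(197)))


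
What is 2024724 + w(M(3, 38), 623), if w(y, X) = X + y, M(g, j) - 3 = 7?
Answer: 2025357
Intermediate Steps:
M(g, j) = 10 (M(g, j) = 3 + 7 = 10)
2024724 + w(M(3, 38), 623) = 2024724 + (623 + 10) = 2024724 + 633 = 2025357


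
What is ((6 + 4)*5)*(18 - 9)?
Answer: 450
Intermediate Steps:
((6 + 4)*5)*(18 - 9) = (10*5)*9 = 50*9 = 450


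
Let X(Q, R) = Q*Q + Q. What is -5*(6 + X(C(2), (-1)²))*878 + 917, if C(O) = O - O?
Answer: -25423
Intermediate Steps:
C(O) = 0
X(Q, R) = Q + Q² (X(Q, R) = Q² + Q = Q + Q²)
-5*(6 + X(C(2), (-1)²))*878 + 917 = -5*(6 + 0*(1 + 0))*878 + 917 = -5*(6 + 0*1)*878 + 917 = -5*(6 + 0)*878 + 917 = -5*6*878 + 917 = -30*878 + 917 = -26340 + 917 = -25423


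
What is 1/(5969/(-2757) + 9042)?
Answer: 2757/24922825 ≈ 0.00011062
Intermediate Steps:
1/(5969/(-2757) + 9042) = 1/(5969*(-1/2757) + 9042) = 1/(-5969/2757 + 9042) = 1/(24922825/2757) = 2757/24922825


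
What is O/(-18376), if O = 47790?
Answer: -23895/9188 ≈ -2.6007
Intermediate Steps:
O/(-18376) = 47790/(-18376) = 47790*(-1/18376) = -23895/9188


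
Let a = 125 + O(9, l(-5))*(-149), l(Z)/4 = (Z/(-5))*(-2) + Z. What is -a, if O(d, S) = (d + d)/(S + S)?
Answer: -4841/28 ≈ -172.89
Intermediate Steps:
l(Z) = 28*Z/5 (l(Z) = 4*((Z/(-5))*(-2) + Z) = 4*((Z*(-1/5))*(-2) + Z) = 4*(-Z/5*(-2) + Z) = 4*(2*Z/5 + Z) = 4*(7*Z/5) = 28*Z/5)
O(d, S) = d/S (O(d, S) = (2*d)/((2*S)) = (2*d)*(1/(2*S)) = d/S)
a = 4841/28 (a = 125 + (9/(((28/5)*(-5))))*(-149) = 125 + (9/(-28))*(-149) = 125 + (9*(-1/28))*(-149) = 125 - 9/28*(-149) = 125 + 1341/28 = 4841/28 ≈ 172.89)
-a = -1*4841/28 = -4841/28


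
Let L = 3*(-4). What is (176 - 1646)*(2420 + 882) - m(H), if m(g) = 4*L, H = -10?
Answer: -4853892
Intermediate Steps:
L = -12
m(g) = -48 (m(g) = 4*(-12) = -48)
(176 - 1646)*(2420 + 882) - m(H) = (176 - 1646)*(2420 + 882) - 1*(-48) = -1470*3302 + 48 = -4853940 + 48 = -4853892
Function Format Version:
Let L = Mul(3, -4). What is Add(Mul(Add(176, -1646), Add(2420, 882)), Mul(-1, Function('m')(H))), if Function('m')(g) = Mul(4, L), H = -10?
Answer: -4853892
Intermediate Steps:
L = -12
Function('m')(g) = -48 (Function('m')(g) = Mul(4, -12) = -48)
Add(Mul(Add(176, -1646), Add(2420, 882)), Mul(-1, Function('m')(H))) = Add(Mul(Add(176, -1646), Add(2420, 882)), Mul(-1, -48)) = Add(Mul(-1470, 3302), 48) = Add(-4853940, 48) = -4853892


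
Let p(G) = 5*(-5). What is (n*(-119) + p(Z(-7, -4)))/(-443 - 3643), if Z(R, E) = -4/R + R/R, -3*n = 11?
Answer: -617/6129 ≈ -0.10067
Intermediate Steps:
n = -11/3 (n = -⅓*11 = -11/3 ≈ -3.6667)
Z(R, E) = 1 - 4/R (Z(R, E) = -4/R + 1 = 1 - 4/R)
p(G) = -25
(n*(-119) + p(Z(-7, -4)))/(-443 - 3643) = (-11/3*(-119) - 25)/(-443 - 3643) = (1309/3 - 25)/(-4086) = (1234/3)*(-1/4086) = -617/6129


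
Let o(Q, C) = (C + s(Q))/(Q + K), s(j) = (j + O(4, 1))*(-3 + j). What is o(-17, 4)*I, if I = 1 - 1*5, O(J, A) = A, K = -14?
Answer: 1296/31 ≈ 41.806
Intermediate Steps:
s(j) = (1 + j)*(-3 + j) (s(j) = (j + 1)*(-3 + j) = (1 + j)*(-3 + j))
o(Q, C) = (-3 + C + Q**2 - 2*Q)/(-14 + Q) (o(Q, C) = (C + (-3 + Q**2 - 2*Q))/(Q - 14) = (-3 + C + Q**2 - 2*Q)/(-14 + Q))
I = -4 (I = 1 - 5 = -4)
o(-17, 4)*I = ((-3 + 4 + (-17)**2 - 2*(-17))/(-14 - 17))*(-4) = ((-3 + 4 + 289 + 34)/(-31))*(-4) = -1/31*324*(-4) = -324/31*(-4) = 1296/31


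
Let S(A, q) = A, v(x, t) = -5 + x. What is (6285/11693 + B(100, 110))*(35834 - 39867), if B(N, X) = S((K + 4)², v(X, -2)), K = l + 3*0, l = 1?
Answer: -1204294130/11693 ≈ -1.0299e+5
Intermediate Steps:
K = 1 (K = 1 + 3*0 = 1 + 0 = 1)
B(N, X) = 25 (B(N, X) = (1 + 4)² = 5² = 25)
(6285/11693 + B(100, 110))*(35834 - 39867) = (6285/11693 + 25)*(35834 - 39867) = (6285*(1/11693) + 25)*(-4033) = (6285/11693 + 25)*(-4033) = (298610/11693)*(-4033) = -1204294130/11693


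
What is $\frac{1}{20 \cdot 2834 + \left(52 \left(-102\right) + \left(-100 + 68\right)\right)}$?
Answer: $\frac{1}{51344} \approx 1.9476 \cdot 10^{-5}$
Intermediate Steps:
$\frac{1}{20 \cdot 2834 + \left(52 \left(-102\right) + \left(-100 + 68\right)\right)} = \frac{1}{56680 - 5336} = \frac{1}{51344}$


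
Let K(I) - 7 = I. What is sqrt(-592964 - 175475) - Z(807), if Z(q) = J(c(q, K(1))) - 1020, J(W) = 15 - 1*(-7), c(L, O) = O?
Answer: 998 + I*sqrt(768439) ≈ 998.0 + 876.61*I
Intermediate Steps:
K(I) = 7 + I
J(W) = 22 (J(W) = 15 + 7 = 22)
Z(q) = -998 (Z(q) = 22 - 1020 = -998)
sqrt(-592964 - 175475) - Z(807) = sqrt(-592964 - 175475) - 1*(-998) = sqrt(-768439) + 998 = I*sqrt(768439) + 998 = 998 + I*sqrt(768439)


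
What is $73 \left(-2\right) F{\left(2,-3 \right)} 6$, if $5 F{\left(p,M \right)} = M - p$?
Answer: $876$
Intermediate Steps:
$F{\left(p,M \right)} = - \frac{p}{5} + \frac{M}{5}$ ($F{\left(p,M \right)} = \frac{M - p}{5} = - \frac{p}{5} + \frac{M}{5}$)
$73 \left(-2\right) F{\left(2,-3 \right)} 6 = 73 \left(-2\right) \left(\left(- \frac{1}{5}\right) 2 + \frac{1}{5} \left(-3\right)\right) 6 = - 146 \left(- \frac{2}{5} - \frac{3}{5}\right) 6 = - 146 \left(\left(-1\right) 6\right) = \left(-146\right) \left(-6\right) = 876$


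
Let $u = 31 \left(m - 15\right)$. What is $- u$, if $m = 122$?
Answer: $-3317$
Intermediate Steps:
$u = 3317$ ($u = 31 \left(122 - 15\right) = 31 \cdot 107 = 3317$)
$- u = \left(-1\right) 3317 = -3317$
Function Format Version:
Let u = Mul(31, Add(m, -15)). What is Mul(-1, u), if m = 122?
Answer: -3317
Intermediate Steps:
u = 3317 (u = Mul(31, Add(122, -15)) = Mul(31, 107) = 3317)
Mul(-1, u) = Mul(-1, 3317) = -3317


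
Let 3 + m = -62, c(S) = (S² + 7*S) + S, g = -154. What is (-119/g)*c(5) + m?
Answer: -325/22 ≈ -14.773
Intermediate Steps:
c(S) = S² + 8*S
m = -65 (m = -3 - 62 = -65)
(-119/g)*c(5) + m = (-119/(-154))*(5*(8 + 5)) - 65 = (-119*(-1/154))*(5*13) - 65 = (17/22)*65 - 65 = 1105/22 - 65 = -325/22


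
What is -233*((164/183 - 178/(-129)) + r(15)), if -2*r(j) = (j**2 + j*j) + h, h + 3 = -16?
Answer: 260627509/5246 ≈ 49681.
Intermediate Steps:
h = -19 (h = -3 - 16 = -19)
r(j) = 19/2 - j**2 (r(j) = -((j**2 + j*j) - 19)/2 = -((j**2 + j**2) - 19)/2 = -(2*j**2 - 19)/2 = -(-19 + 2*j**2)/2 = 19/2 - j**2)
-233*((164/183 - 178/(-129)) + r(15)) = -233*((164/183 - 178/(-129)) + (19/2 - 1*15**2)) = -233*((164*(1/183) - 178*(-1/129)) + (19/2 - 1*225)) = -233*((164/183 + 178/129) + (19/2 - 225)) = -233*(5970/2623 - 431/2) = -233*(-1118573/5246) = 260627509/5246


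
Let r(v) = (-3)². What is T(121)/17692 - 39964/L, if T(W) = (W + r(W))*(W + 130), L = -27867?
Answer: 808171649/246511482 ≈ 3.2784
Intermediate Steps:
r(v) = 9
T(W) = (9 + W)*(130 + W) (T(W) = (W + 9)*(W + 130) = (9 + W)*(130 + W))
T(121)/17692 - 39964/L = (1170 + 121² + 139*121)/17692 - 39964/(-27867) = (1170 + 14641 + 16819)*(1/17692) - 39964*(-1/27867) = 32630*(1/17692) + 39964/27867 = 16315/8846 + 39964/27867 = 808171649/246511482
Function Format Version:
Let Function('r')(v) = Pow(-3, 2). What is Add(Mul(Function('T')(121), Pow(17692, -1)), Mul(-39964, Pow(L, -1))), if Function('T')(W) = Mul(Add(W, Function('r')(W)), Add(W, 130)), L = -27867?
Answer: Rational(808171649, 246511482) ≈ 3.2784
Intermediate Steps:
Function('r')(v) = 9
Function('T')(W) = Mul(Add(9, W), Add(130, W)) (Function('T')(W) = Mul(Add(W, 9), Add(W, 130)) = Mul(Add(9, W), Add(130, W)))
Add(Mul(Function('T')(121), Pow(17692, -1)), Mul(-39964, Pow(L, -1))) = Add(Mul(Add(1170, Pow(121, 2), Mul(139, 121)), Pow(17692, -1)), Mul(-39964, Pow(-27867, -1))) = Add(Mul(Add(1170, 14641, 16819), Rational(1, 17692)), Mul(-39964, Rational(-1, 27867))) = Add(Mul(32630, Rational(1, 17692)), Rational(39964, 27867)) = Add(Rational(16315, 8846), Rational(39964, 27867)) = Rational(808171649, 246511482)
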